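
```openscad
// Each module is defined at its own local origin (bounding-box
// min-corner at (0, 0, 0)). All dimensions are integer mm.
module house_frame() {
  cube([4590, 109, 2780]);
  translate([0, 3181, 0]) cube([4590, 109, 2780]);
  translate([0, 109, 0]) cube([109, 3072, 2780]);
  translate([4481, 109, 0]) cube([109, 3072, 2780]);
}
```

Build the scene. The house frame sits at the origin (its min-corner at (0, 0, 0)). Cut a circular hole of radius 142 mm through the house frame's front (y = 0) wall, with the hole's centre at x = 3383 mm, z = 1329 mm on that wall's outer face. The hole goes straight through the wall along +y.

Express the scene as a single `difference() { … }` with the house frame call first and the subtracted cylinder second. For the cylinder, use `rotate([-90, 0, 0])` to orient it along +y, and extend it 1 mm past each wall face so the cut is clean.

difference() {
  house_frame();
  translate([3383, -1, 1329]) rotate([-90, 0, 0]) cylinder(h = 111, r = 142);
}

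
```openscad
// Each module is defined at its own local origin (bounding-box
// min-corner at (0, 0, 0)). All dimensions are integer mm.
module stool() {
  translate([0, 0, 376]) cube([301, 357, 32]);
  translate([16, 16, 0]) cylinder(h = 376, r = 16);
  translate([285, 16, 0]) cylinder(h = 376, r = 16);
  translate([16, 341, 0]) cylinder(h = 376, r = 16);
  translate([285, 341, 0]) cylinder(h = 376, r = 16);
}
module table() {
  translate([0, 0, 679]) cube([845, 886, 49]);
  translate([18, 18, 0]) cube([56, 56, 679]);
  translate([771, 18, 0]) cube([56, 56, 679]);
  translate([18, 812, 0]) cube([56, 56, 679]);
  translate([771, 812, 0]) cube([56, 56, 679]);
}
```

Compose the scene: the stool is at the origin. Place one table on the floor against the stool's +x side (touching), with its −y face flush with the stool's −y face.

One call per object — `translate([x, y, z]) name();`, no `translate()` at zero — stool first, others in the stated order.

stool();
translate([301, 0, 0]) table();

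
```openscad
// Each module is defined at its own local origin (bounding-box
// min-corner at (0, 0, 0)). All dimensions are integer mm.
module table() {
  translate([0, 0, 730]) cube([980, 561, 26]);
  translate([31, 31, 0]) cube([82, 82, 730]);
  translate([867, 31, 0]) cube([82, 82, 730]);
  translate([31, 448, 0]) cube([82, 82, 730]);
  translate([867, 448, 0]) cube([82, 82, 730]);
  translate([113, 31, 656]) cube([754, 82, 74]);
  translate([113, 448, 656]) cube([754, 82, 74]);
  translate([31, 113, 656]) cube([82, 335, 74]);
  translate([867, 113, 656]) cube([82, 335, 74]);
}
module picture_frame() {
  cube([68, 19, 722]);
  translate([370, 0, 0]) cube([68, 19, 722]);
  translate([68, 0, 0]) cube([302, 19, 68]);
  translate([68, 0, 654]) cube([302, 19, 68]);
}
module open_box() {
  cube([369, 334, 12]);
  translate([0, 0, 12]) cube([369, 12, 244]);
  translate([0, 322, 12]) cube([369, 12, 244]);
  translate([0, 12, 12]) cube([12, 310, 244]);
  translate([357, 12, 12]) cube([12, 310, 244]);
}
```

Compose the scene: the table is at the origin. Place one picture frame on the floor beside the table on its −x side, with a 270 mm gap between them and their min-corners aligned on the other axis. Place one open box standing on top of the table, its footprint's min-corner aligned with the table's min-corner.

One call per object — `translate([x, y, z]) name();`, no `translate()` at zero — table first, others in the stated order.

table();
translate([-708, 0, 0]) picture_frame();
translate([0, 0, 756]) open_box();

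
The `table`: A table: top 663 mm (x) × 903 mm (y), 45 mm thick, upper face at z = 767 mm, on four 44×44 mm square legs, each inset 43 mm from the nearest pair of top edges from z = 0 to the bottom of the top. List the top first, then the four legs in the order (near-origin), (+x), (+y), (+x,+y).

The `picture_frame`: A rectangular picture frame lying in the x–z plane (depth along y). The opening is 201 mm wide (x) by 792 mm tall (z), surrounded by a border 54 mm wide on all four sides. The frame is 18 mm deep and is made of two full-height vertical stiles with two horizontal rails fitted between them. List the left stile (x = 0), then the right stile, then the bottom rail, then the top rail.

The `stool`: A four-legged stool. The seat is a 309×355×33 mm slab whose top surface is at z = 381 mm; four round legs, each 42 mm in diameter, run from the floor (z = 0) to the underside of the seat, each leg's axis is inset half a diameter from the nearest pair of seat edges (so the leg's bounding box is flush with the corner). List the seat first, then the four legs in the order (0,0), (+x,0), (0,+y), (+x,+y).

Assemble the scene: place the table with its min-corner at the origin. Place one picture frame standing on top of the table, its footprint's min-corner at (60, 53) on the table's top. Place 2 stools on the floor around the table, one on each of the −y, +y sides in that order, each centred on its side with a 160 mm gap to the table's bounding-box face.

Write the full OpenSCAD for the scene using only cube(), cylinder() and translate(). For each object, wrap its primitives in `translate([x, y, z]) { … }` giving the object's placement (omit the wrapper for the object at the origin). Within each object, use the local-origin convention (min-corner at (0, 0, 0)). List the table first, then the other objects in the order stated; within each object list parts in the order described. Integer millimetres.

translate([0, 0, 722]) cube([663, 903, 45]);
translate([43, 43, 0]) cube([44, 44, 722]);
translate([576, 43, 0]) cube([44, 44, 722]);
translate([43, 816, 0]) cube([44, 44, 722]);
translate([576, 816, 0]) cube([44, 44, 722]);
translate([60, 53, 767]) {
  cube([54, 18, 900]);
  translate([255, 0, 0]) cube([54, 18, 900]);
  translate([54, 0, 0]) cube([201, 18, 54]);
  translate([54, 0, 846]) cube([201, 18, 54]);
}
translate([177, -515, 0]) {
  translate([0, 0, 348]) cube([309, 355, 33]);
  translate([21, 21, 0]) cylinder(h = 348, r = 21);
  translate([288, 21, 0]) cylinder(h = 348, r = 21);
  translate([21, 334, 0]) cylinder(h = 348, r = 21);
  translate([288, 334, 0]) cylinder(h = 348, r = 21);
}
translate([177, 1063, 0]) {
  translate([0, 0, 348]) cube([309, 355, 33]);
  translate([21, 21, 0]) cylinder(h = 348, r = 21);
  translate([288, 21, 0]) cylinder(h = 348, r = 21);
  translate([21, 334, 0]) cylinder(h = 348, r = 21);
  translate([288, 334, 0]) cylinder(h = 348, r = 21);
}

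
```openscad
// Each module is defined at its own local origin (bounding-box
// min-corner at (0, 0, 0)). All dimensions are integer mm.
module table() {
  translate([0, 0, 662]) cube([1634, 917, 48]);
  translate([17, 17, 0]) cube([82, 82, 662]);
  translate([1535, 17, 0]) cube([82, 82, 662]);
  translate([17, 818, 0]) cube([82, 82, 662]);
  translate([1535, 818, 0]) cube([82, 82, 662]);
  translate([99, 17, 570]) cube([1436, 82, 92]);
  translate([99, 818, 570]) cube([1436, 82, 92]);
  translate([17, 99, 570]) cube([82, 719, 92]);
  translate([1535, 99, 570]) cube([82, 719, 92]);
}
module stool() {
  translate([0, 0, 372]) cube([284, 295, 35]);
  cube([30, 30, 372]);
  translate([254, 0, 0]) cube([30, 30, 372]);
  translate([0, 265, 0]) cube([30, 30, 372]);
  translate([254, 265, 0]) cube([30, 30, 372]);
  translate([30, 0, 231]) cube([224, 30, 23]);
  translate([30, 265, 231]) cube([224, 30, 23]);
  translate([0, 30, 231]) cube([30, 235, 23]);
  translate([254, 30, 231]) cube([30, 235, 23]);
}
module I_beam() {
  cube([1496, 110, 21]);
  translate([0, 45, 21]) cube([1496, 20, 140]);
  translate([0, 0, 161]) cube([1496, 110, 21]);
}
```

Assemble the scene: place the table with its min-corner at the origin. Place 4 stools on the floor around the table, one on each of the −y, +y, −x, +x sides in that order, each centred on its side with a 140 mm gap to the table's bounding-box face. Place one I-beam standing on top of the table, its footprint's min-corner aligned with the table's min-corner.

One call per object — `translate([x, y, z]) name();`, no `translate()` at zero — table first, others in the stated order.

table();
translate([675, -435, 0]) stool();
translate([675, 1057, 0]) stool();
translate([-424, 311, 0]) stool();
translate([1774, 311, 0]) stool();
translate([0, 0, 710]) I_beam();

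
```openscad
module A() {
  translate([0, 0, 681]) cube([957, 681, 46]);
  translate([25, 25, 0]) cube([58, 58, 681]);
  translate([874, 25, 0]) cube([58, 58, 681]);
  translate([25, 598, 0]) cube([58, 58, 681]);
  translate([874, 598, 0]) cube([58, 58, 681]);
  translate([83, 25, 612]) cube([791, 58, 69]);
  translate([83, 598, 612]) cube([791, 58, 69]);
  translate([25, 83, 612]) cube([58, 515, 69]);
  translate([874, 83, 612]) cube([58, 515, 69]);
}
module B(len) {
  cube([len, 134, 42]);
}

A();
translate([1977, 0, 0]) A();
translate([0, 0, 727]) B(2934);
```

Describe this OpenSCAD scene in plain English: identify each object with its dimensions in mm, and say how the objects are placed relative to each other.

A is a rectangular dining table. The top is 957×681×46 mm with its upper surface at z = 727 mm. It stands on four 58×58 mm square legs, each inset 25 mm from the nearest pair of top edges, running from the floor to the underside of the top. Four apron rails, 58 mm thick and 69 mm tall, run between adjacent legs with their top edges flush with the underside of the top and their outer faces flush with the legs' outer faces.

B is a rectangular beam 2934 mm long (x), 134 mm deep (y), 42 mm thick (z).

The beam spans the tops of two tables placed 1020 mm apart, resting at z = 727 mm.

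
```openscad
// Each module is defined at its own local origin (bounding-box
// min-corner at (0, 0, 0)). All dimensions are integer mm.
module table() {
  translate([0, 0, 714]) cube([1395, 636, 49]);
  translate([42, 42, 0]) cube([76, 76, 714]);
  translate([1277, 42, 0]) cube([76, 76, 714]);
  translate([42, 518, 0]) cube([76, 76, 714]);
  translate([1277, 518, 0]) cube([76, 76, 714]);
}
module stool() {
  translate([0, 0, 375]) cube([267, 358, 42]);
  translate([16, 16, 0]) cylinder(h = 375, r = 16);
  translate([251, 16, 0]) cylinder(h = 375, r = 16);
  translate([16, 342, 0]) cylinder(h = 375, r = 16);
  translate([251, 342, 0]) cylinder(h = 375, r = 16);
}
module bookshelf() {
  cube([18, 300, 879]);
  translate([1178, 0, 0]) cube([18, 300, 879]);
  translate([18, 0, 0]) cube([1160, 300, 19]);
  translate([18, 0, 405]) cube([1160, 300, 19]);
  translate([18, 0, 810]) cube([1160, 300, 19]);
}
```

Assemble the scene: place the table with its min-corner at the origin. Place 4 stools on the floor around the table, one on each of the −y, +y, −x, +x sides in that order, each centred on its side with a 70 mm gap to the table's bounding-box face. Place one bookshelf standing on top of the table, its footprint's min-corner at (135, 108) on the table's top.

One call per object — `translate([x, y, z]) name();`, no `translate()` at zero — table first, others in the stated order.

table();
translate([564, -428, 0]) stool();
translate([564, 706, 0]) stool();
translate([-337, 139, 0]) stool();
translate([1465, 139, 0]) stool();
translate([135, 108, 763]) bookshelf();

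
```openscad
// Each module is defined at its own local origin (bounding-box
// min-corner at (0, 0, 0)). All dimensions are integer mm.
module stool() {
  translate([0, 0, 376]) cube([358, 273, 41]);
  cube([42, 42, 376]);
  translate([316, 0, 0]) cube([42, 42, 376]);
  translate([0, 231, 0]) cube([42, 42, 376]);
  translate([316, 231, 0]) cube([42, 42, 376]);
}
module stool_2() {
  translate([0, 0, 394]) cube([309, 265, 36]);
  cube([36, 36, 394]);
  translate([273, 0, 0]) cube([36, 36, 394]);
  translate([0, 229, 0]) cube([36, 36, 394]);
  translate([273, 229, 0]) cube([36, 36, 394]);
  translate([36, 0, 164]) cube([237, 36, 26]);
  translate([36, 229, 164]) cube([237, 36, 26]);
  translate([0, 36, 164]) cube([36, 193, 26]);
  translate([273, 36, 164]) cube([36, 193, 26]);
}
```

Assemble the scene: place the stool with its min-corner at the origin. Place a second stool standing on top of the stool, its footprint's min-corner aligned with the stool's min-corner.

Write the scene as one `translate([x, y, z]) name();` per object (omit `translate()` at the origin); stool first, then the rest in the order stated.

stool();
translate([0, 0, 417]) stool_2();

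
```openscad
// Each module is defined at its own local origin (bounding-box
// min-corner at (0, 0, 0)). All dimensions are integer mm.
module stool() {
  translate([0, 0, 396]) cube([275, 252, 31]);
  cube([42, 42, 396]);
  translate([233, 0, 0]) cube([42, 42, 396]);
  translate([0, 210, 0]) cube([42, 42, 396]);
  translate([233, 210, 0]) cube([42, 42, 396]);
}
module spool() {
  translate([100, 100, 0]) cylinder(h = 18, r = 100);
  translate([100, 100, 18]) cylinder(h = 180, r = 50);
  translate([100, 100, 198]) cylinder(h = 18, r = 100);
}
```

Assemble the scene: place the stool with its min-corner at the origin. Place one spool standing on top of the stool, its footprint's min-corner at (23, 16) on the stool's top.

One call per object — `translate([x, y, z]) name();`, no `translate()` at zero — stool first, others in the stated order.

stool();
translate([23, 16, 427]) spool();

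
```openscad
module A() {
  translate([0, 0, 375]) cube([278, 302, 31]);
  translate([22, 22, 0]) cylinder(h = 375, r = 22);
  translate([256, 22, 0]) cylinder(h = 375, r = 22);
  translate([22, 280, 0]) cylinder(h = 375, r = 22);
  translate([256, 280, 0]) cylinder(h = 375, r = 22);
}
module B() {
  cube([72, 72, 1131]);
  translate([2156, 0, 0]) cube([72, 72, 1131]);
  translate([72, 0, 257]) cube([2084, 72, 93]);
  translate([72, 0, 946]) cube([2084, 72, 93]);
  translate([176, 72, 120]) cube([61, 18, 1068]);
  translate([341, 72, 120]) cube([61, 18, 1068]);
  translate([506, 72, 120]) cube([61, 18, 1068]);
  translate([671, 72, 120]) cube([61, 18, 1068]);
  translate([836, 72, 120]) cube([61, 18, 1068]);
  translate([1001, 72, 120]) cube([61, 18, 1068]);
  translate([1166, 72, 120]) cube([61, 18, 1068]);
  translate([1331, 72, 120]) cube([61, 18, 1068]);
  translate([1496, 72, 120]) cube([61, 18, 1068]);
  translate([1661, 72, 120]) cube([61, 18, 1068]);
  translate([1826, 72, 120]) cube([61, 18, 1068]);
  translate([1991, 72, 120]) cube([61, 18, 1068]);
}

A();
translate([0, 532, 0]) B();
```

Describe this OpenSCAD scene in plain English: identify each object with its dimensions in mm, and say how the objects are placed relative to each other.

A is a four-legged stool. The seat is a 278×302×31 mm slab whose top surface is at z = 406 mm; four round legs, each 44 mm in diameter, run from the floor (z = 0) to the underside of the seat, each leg's axis is inset half a diameter from the nearest pair of seat edges (so the leg's bounding box is flush with the corner).

B is a fence section. Two 72×72 mm posts, 1131 mm tall, stand on the floor with a clear span of 2084 mm between their inner faces. Two horizontal rails of 72×93 mm section span the gap between the posts with their undersides at z = 257 mm and z = 946 mm, flush with the posts' −y face. 12 pickets, each 61 mm wide, 18 mm thick and 1068 mm tall, are fixed to the +y face of the rails with their bottoms at z = 120 mm, evenly spaced across the span with equal gaps (rounded down to the nearest mm) at the −x end and between each pair — any rounding remainder accumulates at the +x end.

The fence section is on the floor beside the stool on its +y side.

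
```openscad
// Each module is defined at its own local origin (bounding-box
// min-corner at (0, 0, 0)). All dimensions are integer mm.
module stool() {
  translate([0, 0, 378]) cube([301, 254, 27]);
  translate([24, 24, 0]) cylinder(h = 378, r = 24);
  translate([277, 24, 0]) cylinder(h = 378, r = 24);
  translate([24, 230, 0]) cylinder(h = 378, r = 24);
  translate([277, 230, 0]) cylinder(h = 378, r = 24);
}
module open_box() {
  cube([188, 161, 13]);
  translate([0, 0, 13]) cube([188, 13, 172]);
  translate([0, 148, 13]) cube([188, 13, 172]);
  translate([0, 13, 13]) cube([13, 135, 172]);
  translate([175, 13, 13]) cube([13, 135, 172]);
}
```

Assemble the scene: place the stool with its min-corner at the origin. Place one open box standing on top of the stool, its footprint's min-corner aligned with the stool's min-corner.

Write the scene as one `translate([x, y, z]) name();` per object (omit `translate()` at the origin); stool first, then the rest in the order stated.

stool();
translate([0, 0, 405]) open_box();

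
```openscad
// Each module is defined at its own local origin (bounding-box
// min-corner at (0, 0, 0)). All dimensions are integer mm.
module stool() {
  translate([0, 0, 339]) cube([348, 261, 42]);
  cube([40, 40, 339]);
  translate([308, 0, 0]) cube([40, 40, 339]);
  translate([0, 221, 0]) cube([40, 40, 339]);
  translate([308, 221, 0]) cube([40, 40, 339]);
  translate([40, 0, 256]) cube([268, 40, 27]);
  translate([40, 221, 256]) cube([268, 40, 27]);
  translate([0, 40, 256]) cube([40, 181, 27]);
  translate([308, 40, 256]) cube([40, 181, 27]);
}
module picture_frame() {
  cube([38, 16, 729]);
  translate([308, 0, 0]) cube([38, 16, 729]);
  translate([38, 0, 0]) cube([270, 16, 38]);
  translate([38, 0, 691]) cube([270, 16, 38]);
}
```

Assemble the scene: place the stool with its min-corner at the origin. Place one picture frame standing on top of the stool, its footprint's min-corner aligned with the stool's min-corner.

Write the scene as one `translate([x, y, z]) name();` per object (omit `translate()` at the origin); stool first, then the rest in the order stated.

stool();
translate([0, 0, 381]) picture_frame();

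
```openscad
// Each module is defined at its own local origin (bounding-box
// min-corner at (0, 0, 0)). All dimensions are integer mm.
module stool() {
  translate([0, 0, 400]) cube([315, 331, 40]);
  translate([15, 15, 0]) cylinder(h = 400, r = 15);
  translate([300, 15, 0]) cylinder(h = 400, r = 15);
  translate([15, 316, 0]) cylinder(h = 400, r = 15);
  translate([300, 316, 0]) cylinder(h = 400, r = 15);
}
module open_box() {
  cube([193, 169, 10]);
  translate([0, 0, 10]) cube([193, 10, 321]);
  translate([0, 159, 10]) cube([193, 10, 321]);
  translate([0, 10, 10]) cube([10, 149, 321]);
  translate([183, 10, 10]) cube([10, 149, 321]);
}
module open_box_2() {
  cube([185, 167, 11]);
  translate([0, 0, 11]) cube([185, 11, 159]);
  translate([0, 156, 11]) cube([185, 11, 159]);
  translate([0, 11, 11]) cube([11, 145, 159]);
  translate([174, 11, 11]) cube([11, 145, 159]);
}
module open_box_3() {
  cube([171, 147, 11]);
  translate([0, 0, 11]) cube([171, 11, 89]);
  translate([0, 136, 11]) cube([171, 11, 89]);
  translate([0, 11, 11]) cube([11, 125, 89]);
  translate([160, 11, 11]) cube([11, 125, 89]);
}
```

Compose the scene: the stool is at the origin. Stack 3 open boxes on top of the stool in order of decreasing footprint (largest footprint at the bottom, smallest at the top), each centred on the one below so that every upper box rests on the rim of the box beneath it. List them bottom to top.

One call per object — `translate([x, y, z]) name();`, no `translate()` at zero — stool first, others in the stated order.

stool();
translate([61, 81, 440]) open_box();
translate([65, 82, 771]) open_box_2();
translate([72, 92, 941]) open_box_3();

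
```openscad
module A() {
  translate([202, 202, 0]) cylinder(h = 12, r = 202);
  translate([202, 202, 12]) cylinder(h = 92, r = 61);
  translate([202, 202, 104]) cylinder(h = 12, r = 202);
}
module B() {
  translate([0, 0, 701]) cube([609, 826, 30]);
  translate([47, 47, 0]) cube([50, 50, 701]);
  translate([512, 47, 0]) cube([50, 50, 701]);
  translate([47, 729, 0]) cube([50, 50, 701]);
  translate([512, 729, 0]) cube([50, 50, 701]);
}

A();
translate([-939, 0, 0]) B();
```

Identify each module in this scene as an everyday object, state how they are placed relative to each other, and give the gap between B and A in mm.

The table's nearest face is 330 mm from the spool's −x face.

A is a spool. B is a table. The table is on the floor beside the spool on its −x side. The gap between the table and the spool is 330 mm.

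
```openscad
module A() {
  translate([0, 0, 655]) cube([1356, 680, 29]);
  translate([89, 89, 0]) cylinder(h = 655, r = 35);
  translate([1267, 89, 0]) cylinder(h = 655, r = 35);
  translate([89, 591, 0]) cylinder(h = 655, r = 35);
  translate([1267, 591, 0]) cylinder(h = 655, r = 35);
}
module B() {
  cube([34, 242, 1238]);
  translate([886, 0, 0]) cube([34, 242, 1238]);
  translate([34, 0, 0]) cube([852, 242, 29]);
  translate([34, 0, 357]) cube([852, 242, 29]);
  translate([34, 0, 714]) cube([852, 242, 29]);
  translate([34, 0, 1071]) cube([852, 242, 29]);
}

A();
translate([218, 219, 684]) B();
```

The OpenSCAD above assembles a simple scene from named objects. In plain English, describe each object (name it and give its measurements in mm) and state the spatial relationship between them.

A is a table: top 1356 mm (x) × 680 mm (y), 29 mm thick, upper face at z = 684 mm, on four round legs of 70 mm diameter, each leg's bounding box inset 54 mm from the nearest pair of top edges, running from z = 0 to the bottom of the top.

B is a bookshelf 920 mm wide overall, 242 mm deep and 1238 mm tall. The two sides are 34 mm thick vertical panels. 4 horizontal shelves of 29 mm thickness span between the inner faces of the sides; the lowest shelf sits on the floor and shelves are stacked with a clear vertical gap of 328 mm between each pair.

The bookshelf is on top of the table, centred.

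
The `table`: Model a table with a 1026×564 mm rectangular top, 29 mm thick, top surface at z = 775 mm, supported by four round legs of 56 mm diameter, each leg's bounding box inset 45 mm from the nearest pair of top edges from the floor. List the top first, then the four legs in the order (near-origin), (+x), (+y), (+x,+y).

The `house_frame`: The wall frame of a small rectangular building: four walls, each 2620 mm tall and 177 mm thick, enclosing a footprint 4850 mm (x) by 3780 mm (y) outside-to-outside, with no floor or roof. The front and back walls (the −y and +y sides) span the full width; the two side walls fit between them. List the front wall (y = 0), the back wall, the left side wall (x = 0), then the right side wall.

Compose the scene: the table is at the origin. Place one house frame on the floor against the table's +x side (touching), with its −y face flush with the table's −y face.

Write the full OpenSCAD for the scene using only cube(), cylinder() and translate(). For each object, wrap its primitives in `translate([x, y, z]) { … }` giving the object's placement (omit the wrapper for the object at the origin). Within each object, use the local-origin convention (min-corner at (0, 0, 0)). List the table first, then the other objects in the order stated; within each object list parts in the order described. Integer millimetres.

translate([0, 0, 746]) cube([1026, 564, 29]);
translate([73, 73, 0]) cylinder(h = 746, r = 28);
translate([953, 73, 0]) cylinder(h = 746, r = 28);
translate([73, 491, 0]) cylinder(h = 746, r = 28);
translate([953, 491, 0]) cylinder(h = 746, r = 28);
translate([1026, 0, 0]) {
  cube([4850, 177, 2620]);
  translate([0, 3603, 0]) cube([4850, 177, 2620]);
  translate([0, 177, 0]) cube([177, 3426, 2620]);
  translate([4673, 177, 0]) cube([177, 3426, 2620]);
}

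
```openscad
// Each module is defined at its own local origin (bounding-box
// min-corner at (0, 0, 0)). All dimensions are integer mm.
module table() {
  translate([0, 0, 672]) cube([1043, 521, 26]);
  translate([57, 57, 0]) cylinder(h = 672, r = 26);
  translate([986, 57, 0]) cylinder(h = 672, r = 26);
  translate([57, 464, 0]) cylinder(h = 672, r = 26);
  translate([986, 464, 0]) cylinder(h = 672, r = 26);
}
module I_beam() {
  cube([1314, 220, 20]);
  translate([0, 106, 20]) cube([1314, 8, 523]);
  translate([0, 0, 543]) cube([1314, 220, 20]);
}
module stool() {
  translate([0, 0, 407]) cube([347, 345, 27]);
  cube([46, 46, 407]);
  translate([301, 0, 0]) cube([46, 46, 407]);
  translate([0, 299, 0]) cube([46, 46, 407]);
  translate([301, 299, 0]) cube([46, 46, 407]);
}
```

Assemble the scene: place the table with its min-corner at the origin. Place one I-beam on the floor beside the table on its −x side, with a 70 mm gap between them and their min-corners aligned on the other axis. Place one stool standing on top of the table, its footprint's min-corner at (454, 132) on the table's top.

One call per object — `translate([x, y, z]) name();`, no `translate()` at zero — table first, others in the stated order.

table();
translate([-1384, 0, 0]) I_beam();
translate([454, 132, 698]) stool();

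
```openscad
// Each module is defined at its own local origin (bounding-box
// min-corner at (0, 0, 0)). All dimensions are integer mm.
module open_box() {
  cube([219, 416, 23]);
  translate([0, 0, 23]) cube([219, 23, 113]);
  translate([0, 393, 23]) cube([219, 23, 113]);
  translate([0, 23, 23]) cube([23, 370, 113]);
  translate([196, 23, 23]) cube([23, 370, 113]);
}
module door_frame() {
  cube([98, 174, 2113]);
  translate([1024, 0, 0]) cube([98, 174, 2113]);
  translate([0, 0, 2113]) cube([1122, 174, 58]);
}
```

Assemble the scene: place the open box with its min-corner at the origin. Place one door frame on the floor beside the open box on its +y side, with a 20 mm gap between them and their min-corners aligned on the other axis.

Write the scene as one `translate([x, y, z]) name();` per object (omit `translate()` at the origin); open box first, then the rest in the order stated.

open_box();
translate([0, 436, 0]) door_frame();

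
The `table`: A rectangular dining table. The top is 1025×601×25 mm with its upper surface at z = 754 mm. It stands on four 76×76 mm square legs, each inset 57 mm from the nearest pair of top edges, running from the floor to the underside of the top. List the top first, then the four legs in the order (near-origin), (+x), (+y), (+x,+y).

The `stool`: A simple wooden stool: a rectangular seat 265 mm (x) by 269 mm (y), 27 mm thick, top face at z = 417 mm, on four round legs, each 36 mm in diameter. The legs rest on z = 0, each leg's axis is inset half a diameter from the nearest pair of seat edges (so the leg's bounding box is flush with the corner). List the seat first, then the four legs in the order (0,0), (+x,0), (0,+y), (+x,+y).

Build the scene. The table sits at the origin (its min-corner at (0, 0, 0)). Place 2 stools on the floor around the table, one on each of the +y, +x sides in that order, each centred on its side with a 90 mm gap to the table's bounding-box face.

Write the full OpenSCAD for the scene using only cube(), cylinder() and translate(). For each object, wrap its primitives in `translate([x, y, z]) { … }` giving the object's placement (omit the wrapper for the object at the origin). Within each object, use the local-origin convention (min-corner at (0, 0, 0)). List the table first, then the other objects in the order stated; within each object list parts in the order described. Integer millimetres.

translate([0, 0, 729]) cube([1025, 601, 25]);
translate([57, 57, 0]) cube([76, 76, 729]);
translate([892, 57, 0]) cube([76, 76, 729]);
translate([57, 468, 0]) cube([76, 76, 729]);
translate([892, 468, 0]) cube([76, 76, 729]);
translate([380, 691, 0]) {
  translate([0, 0, 390]) cube([265, 269, 27]);
  translate([18, 18, 0]) cylinder(h = 390, r = 18);
  translate([247, 18, 0]) cylinder(h = 390, r = 18);
  translate([18, 251, 0]) cylinder(h = 390, r = 18);
  translate([247, 251, 0]) cylinder(h = 390, r = 18);
}
translate([1115, 166, 0]) {
  translate([0, 0, 390]) cube([265, 269, 27]);
  translate([18, 18, 0]) cylinder(h = 390, r = 18);
  translate([247, 18, 0]) cylinder(h = 390, r = 18);
  translate([18, 251, 0]) cylinder(h = 390, r = 18);
  translate([247, 251, 0]) cylinder(h = 390, r = 18);
}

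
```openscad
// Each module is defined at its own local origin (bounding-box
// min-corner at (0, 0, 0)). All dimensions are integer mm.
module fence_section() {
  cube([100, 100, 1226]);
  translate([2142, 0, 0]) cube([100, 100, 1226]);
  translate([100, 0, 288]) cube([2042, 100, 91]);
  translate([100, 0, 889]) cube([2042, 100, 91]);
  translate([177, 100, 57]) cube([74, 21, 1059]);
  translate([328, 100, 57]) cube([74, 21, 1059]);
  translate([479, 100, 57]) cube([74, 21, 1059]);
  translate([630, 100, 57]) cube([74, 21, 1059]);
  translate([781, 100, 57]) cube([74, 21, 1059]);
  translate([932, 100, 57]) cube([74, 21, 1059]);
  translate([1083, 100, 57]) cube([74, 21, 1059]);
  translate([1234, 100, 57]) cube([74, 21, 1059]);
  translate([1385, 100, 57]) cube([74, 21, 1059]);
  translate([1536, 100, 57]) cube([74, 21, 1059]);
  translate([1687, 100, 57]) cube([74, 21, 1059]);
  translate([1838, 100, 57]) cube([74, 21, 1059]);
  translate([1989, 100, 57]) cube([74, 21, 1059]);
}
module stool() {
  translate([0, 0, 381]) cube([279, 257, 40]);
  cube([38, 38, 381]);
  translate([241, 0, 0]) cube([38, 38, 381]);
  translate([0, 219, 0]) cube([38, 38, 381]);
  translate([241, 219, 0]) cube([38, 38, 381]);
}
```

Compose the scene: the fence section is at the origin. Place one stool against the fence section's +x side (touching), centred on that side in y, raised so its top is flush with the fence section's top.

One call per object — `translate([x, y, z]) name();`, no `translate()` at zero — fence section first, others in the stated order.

fence_section();
translate([2242, -68, 805]) stool();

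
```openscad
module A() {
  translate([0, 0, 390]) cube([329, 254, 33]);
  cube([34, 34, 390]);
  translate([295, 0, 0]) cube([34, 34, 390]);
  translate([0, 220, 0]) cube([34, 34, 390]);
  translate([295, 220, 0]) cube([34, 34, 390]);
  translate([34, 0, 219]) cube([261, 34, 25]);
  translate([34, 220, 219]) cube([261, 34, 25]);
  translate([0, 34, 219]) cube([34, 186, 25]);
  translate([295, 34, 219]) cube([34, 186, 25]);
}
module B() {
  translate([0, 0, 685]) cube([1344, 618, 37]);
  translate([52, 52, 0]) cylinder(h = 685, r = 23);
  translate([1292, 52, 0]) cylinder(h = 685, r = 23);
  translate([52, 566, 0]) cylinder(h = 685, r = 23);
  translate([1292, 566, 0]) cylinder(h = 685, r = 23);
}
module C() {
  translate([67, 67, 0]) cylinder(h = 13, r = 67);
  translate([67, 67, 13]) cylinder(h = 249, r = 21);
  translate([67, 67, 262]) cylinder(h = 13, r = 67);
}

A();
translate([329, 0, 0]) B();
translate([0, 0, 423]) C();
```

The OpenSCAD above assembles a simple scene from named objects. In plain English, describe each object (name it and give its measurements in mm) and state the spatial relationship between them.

A is a simple wooden stool: a rectangular seat 329 mm (x) by 254 mm (y), 33 mm thick, top face at z = 423 mm, on four square legs, each 34×34 mm in cross-section. The legs rest on z = 0, each flush with a corner of the seat. Four stretchers, 34 mm wide and 25 mm tall, connect adjacent legs with their undersides at z = 219 mm, each running between the inner faces of the legs it joins and aligned with the legs' outer faces on the other axis.

B is a rectangular dining table. The top is 1344×618×37 mm with its upper surface at z = 722 mm. It stands on four round legs of 46 mm diameter, each leg's bounding box inset 29 mm from the nearest pair of top edges, running from the floor to the underside of the top.

C is a spool: two coaxial disc flanges of radius 67 mm and thickness 13 mm, joined by a core cylinder of radius 21 mm and height 249 mm. The lower flange rests on z = 0 and the three cylinders share a vertical axis.

The table is against the stool's +x side, with their −y faces flush. The spool is on top of the stool.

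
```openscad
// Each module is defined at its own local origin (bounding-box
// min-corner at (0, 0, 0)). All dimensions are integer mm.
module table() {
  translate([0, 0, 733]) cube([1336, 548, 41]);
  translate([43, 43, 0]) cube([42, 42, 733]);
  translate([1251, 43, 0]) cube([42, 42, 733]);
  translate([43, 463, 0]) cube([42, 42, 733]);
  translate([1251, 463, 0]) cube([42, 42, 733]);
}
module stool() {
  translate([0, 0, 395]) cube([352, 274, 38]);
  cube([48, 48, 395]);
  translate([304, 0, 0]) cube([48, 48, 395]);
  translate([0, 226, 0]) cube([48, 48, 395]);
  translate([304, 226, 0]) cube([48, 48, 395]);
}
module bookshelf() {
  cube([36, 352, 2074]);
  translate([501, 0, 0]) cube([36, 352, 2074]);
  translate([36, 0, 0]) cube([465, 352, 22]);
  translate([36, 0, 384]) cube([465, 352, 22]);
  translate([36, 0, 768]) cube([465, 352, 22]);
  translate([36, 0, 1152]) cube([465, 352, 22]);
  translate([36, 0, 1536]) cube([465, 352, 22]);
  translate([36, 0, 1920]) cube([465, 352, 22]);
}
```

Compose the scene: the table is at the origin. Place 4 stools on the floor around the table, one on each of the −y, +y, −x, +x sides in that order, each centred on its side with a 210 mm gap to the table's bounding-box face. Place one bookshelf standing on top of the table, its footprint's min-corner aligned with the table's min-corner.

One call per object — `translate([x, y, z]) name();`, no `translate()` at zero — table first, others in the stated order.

table();
translate([492, -484, 0]) stool();
translate([492, 758, 0]) stool();
translate([-562, 137, 0]) stool();
translate([1546, 137, 0]) stool();
translate([0, 0, 774]) bookshelf();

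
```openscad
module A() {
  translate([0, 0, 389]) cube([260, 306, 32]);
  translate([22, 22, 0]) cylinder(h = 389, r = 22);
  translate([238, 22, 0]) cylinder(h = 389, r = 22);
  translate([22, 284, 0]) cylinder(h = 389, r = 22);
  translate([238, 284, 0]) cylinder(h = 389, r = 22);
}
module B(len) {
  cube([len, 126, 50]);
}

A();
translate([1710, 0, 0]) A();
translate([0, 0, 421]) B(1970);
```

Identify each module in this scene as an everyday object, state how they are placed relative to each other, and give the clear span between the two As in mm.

Second stool starts at x = 1710; first ends at x = 260; clear span = 1710 − 260 = 1450 mm.

A is a stool. B is a beam. A beam spans the tops of two stools. The clear span between the two stools is 1450 mm.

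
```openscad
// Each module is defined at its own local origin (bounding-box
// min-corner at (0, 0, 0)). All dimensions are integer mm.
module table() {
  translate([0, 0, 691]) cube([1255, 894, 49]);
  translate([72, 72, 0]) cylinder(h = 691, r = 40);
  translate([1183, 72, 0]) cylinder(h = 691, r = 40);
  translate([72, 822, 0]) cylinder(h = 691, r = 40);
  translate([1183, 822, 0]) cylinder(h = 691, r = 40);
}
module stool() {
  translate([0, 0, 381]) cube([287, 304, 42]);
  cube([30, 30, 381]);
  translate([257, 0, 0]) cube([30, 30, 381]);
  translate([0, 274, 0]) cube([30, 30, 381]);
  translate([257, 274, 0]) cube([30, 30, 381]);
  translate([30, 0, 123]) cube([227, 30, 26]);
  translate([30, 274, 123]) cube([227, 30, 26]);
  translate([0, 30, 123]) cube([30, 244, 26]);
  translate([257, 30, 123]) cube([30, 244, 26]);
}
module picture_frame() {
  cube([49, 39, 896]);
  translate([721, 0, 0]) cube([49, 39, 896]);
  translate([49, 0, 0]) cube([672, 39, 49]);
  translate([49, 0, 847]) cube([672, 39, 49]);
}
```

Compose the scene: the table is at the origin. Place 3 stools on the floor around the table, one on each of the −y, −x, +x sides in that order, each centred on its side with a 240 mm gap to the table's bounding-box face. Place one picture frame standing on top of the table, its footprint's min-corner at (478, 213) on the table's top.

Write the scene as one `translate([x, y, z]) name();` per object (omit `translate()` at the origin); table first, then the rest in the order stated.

table();
translate([484, -544, 0]) stool();
translate([-527, 295, 0]) stool();
translate([1495, 295, 0]) stool();
translate([478, 213, 740]) picture_frame();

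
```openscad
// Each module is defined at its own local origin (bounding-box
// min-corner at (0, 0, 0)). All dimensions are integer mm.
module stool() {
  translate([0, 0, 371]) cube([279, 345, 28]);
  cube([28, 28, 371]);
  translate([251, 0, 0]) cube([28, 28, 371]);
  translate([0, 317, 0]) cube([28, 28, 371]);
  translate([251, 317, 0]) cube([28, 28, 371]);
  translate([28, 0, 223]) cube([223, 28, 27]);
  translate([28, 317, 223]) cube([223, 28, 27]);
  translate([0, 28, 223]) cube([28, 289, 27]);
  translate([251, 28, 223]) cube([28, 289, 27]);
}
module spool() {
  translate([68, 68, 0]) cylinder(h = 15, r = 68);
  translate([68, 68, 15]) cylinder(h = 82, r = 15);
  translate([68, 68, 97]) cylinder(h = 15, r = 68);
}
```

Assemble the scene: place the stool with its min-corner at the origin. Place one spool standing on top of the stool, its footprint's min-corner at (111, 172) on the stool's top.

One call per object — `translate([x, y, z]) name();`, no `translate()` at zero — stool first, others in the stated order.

stool();
translate([111, 172, 399]) spool();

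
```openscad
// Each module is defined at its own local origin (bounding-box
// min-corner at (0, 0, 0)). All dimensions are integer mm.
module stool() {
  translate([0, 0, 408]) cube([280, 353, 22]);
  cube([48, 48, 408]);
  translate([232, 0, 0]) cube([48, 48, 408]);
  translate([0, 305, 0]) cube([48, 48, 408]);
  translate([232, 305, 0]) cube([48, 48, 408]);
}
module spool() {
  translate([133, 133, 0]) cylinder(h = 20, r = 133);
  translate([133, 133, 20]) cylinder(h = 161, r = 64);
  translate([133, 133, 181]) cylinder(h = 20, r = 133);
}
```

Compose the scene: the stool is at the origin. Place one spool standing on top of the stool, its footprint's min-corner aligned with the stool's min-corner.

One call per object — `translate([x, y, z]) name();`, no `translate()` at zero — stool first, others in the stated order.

stool();
translate([0, 0, 430]) spool();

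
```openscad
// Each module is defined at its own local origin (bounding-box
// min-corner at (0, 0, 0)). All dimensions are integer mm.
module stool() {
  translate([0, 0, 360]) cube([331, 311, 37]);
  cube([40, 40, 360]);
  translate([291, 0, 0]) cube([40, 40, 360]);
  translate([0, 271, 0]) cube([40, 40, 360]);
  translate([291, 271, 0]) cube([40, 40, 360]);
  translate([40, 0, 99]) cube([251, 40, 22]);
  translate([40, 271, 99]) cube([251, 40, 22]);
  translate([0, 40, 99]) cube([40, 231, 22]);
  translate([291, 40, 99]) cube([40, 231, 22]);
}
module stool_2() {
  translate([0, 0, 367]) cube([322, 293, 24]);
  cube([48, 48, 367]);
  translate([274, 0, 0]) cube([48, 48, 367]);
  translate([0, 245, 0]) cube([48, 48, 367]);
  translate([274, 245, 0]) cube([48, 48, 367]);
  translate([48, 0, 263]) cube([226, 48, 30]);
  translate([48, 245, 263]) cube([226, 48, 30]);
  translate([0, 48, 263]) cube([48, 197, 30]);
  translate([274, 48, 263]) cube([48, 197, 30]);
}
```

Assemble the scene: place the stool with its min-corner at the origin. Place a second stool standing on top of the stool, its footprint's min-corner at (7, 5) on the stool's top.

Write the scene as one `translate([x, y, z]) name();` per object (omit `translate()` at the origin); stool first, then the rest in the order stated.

stool();
translate([7, 5, 397]) stool_2();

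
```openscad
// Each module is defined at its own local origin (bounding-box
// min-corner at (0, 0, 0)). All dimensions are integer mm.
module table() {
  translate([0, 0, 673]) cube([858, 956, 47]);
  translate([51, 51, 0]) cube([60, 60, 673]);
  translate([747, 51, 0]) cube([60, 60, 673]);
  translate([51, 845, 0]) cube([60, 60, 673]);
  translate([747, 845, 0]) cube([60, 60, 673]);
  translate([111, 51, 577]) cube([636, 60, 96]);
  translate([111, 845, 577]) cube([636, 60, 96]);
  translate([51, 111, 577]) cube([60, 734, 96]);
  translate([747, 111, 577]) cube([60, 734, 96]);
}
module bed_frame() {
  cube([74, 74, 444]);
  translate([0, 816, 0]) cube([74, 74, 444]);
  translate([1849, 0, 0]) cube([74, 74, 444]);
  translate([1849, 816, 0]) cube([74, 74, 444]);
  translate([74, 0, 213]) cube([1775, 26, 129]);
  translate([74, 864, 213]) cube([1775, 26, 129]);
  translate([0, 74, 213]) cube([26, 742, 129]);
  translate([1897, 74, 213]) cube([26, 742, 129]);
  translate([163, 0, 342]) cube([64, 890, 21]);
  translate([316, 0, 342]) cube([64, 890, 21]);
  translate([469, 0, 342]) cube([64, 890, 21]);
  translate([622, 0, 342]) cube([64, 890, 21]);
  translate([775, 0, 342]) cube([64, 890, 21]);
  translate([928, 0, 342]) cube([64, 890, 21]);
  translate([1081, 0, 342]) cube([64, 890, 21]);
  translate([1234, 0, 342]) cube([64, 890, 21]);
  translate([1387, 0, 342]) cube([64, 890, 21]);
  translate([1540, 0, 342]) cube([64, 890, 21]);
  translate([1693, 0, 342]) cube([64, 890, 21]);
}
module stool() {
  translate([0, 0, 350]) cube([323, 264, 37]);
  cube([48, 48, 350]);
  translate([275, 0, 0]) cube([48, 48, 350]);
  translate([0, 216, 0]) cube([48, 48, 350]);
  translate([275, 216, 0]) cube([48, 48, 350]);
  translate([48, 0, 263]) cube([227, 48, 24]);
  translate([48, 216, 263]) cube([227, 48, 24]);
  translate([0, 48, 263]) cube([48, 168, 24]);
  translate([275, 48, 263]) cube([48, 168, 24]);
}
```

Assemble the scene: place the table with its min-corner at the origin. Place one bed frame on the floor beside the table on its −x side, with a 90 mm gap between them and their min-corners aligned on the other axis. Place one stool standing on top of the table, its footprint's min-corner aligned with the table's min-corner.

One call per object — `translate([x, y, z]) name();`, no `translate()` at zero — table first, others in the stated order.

table();
translate([-2013, 0, 0]) bed_frame();
translate([0, 0, 720]) stool();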